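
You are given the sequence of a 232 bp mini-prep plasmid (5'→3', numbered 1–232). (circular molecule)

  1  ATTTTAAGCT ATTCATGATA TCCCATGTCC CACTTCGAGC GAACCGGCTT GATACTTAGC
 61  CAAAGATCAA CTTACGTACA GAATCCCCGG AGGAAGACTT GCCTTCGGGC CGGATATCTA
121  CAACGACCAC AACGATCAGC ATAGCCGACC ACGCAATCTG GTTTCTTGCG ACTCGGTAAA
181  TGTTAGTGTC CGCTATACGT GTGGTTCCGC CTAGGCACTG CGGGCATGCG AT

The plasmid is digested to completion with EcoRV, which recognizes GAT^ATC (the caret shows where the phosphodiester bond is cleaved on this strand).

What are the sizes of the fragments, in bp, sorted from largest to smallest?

136, 96 bp

EcoRV sites (GATATC) start at positions 17, 113.
EcoRV cuts after base 3 of each site, so after positions 19, 115.
Circular molecule, 2 cuts → 2 fragments:
  20–115 → 96 bp
  116–232 then 1–19 → 117 + 19 = 136 bp
Sorted largest to smallest: 136, 96 bp.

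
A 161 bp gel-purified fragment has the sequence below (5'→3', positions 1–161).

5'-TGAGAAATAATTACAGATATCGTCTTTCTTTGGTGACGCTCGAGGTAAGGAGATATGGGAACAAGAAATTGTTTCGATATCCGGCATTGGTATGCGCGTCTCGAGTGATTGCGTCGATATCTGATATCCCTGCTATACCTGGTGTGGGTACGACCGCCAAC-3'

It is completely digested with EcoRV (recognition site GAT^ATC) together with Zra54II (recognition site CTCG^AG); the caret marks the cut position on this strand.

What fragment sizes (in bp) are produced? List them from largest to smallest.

36, 36, 25, 24, 18, 15, 7 bp

EcoRV sites (GATATC) start at positions 16, 76, 116, 123.
EcoRV cuts after base 3 of each site, so after positions 18, 78, 118, 125.
Zra54II sites (CTCGAG) start at positions 39, 100.
Zra54II cuts after base 4 of each site, so after positions 42, 103.
Combined cut positions: 18, 42, 78, 103, 118, 125.
Linear molecule, 6 cuts → 7 fragments:
  1–18 → 18 bp
  19–42 → 24 bp
  43–78 → 36 bp
  79–103 → 25 bp
  104–118 → 15 bp
  119–125 → 7 bp
  126–161 → 36 bp
Sorted largest to smallest: 36, 36, 25, 24, 18, 15, 7 bp.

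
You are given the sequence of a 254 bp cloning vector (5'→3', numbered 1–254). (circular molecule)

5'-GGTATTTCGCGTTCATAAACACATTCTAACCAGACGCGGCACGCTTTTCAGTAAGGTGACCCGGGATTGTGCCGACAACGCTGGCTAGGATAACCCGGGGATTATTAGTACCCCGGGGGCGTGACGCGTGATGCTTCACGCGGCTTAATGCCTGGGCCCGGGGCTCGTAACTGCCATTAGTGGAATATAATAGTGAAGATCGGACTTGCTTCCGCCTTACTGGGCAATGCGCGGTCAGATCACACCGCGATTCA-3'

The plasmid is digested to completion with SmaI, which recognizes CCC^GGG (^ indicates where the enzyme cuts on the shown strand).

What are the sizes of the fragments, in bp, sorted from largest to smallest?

157, 45, 34, 18 bp

SmaI sites (CCCGGG) start at positions 60, 94, 112, 157.
SmaI cuts after base 3 of each site, so after positions 62, 96, 114, 159.
Circular molecule, 4 cuts → 4 fragments:
  63–96 → 34 bp
  97–114 → 18 bp
  115–159 → 45 bp
  160–254 then 1–62 → 95 + 62 = 157 bp
Sorted largest to smallest: 157, 45, 34, 18 bp.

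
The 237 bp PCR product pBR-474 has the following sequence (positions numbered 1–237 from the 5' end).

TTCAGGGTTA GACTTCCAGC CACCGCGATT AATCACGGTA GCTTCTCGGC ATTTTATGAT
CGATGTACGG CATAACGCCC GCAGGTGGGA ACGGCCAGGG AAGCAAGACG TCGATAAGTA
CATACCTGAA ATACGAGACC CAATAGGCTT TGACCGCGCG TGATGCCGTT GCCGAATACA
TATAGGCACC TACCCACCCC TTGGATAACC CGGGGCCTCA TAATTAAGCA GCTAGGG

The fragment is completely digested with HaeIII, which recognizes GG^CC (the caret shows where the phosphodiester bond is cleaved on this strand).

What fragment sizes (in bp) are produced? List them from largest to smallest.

HaeIII sites (GGCC) start at positions 93, 214.
HaeIII cuts after base 2 of each site, so after positions 94, 215.
Linear molecule, 2 cuts → 3 fragments:
  1–94 → 94 bp
  95–215 → 121 bp
  216–237 → 22 bp
Sorted largest to smallest: 121, 94, 22 bp.

121, 94, 22 bp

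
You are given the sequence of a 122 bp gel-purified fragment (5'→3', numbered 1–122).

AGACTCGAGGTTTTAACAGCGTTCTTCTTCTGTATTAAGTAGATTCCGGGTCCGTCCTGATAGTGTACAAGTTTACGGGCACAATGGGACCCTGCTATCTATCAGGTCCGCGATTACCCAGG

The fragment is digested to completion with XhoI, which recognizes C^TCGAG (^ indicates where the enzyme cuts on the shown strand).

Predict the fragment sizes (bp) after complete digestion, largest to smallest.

118, 4 bp

The XhoI site (CTCGAG) starts at position 4.
XhoI cuts after the first base of each site, so after position 4.
Linear molecule, 1 cut → 2 fragments:
  1–4 → 4 bp
  5–122 → 118 bp
Sorted largest to smallest: 118, 4 bp.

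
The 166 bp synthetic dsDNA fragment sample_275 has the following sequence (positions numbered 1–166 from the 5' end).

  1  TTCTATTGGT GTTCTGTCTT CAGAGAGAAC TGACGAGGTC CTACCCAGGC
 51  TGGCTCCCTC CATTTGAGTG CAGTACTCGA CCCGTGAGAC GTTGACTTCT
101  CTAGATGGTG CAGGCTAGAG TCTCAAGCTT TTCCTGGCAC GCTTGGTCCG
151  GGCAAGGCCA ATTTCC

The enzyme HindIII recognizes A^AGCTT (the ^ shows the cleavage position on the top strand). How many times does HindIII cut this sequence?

1

AAGCTT occurs starting at position 125.
HindIII cuts at 1 site.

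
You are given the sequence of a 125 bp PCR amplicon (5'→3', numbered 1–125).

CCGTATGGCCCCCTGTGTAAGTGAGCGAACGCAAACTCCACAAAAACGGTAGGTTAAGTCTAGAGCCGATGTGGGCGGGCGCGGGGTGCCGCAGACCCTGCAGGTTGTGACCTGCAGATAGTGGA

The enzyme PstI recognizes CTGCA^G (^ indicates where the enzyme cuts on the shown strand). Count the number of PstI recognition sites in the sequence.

CTGCAG occurs starting at positions 98, 112.
PstI cuts at 2 sites.

2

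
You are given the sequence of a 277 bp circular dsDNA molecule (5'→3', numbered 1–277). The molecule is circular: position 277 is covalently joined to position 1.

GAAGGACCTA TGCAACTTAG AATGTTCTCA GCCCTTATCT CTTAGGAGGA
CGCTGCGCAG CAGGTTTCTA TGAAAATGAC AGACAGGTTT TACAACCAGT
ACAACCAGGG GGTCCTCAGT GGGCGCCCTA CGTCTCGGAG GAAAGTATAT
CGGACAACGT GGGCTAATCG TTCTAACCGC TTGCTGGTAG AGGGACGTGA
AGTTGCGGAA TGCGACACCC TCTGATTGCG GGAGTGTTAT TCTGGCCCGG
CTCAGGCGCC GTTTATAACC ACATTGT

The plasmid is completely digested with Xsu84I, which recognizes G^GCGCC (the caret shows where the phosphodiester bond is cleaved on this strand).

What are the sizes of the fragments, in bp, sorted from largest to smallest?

Xsu84I sites (GGCGCC) start at positions 122, 255.
Xsu84I cuts after the first base of each site, so after positions 122, 255.
Circular molecule, 2 cuts → 2 fragments:
  123–255 → 133 bp
  256–277 then 1–122 → 22 + 122 = 144 bp
Sorted largest to smallest: 144, 133 bp.

144, 133 bp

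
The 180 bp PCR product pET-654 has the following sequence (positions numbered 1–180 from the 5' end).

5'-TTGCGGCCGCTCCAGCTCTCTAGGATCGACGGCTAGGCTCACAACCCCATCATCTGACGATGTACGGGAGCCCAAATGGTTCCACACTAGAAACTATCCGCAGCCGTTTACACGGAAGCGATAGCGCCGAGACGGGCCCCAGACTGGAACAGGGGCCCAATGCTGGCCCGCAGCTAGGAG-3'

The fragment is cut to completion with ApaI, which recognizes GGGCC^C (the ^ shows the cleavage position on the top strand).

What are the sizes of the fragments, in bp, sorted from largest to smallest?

138, 23, 19 bp

ApaI sites (GGGCCC) start at positions 134, 153.
ApaI cuts after base 5 of each site (before the last base), so after positions 138, 157.
Linear molecule, 2 cuts → 3 fragments:
  1–138 → 138 bp
  139–157 → 19 bp
  158–180 → 23 bp
Sorted largest to smallest: 138, 23, 19 bp.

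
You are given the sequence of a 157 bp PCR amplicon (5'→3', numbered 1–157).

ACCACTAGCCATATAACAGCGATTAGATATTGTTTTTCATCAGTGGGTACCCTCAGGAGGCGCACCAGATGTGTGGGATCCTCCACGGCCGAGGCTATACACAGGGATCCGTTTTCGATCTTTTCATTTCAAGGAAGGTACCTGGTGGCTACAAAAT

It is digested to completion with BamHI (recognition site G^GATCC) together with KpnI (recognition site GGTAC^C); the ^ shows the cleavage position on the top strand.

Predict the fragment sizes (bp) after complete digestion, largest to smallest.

50, 36, 29, 26, 16 bp

BamHI sites (GGATCC) start at positions 76, 105.
BamHI cuts after the first base of each site, so after positions 76, 105.
KpnI sites (GGTACC) start at positions 46, 137.
KpnI cuts after base 5 of each site (before the last base), so after positions 50, 141.
Combined cut positions: 50, 76, 105, 141.
Linear molecule, 4 cuts → 5 fragments:
  1–50 → 50 bp
  51–76 → 26 bp
  77–105 → 29 bp
  106–141 → 36 bp
  142–157 → 16 bp
Sorted largest to smallest: 50, 36, 29, 26, 16 bp.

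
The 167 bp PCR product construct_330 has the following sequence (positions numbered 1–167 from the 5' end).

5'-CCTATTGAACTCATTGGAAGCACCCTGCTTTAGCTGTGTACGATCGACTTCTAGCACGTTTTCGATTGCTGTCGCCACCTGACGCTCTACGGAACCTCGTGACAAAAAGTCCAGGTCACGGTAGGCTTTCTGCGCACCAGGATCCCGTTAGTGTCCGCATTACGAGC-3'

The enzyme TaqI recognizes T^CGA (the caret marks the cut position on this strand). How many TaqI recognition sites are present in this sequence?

2

TCGA occurs starting at positions 44, 62.
TaqI cuts at 2 sites.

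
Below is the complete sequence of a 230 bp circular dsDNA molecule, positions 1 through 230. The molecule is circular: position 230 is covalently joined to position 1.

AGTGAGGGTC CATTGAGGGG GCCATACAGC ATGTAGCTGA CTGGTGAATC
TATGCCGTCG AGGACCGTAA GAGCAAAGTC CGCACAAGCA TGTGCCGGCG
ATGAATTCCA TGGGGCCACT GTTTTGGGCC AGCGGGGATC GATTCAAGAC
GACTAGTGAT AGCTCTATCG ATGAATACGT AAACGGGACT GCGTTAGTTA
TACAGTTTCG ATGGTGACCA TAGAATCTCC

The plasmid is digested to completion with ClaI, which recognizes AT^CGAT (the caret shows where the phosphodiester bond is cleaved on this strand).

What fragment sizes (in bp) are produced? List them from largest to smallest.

ClaI sites (ATCGAT) start at positions 138, 167.
ClaI cuts after base 2 of each site, so after positions 139, 168.
Circular molecule, 2 cuts → 2 fragments:
  140–168 → 29 bp
  169–230 then 1–139 → 62 + 139 = 201 bp
Sorted largest to smallest: 201, 29 bp.

201, 29 bp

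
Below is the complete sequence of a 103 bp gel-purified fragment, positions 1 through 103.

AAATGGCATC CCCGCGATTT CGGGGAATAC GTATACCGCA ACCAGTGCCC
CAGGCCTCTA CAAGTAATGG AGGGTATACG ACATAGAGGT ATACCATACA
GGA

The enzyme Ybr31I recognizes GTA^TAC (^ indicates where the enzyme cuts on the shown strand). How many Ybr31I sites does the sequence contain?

3

GTATAC occurs starting at positions 31, 74, 89.
Ybr31I cuts at 3 sites.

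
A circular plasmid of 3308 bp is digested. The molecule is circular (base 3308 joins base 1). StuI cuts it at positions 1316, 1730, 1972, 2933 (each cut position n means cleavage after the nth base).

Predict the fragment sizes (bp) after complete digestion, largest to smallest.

Circular molecule, 4 cuts → 4 fragments:
  1730 − 1316 = 414 bp
  1972 − 1730 = 242 bp
  2933 − 1972 = 961 bp
  wrap: 3308 − 2933 + 1316 = 1691 bp
Sorted largest to smallest: 1691, 961, 414, 242 bp.

1691, 961, 414, 242 bp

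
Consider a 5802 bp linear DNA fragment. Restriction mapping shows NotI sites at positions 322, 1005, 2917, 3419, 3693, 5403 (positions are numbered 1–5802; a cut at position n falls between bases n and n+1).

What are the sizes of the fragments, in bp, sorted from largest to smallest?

Linear molecule, 6 cuts → 7 fragments:
  322 − 0 = 322 bp
  1005 − 322 = 683 bp
  2917 − 1005 = 1912 bp
  3419 − 2917 = 502 bp
  3693 − 3419 = 274 bp
  5403 − 3693 = 1710 bp
  5802 − 5403 = 399 bp
Sorted largest to smallest: 1912, 1710, 683, 502, 399, 322, 274 bp.

1912, 1710, 683, 502, 399, 322, 274 bp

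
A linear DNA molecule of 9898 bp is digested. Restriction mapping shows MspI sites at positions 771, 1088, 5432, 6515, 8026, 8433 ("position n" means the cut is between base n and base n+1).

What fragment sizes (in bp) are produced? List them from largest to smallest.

Linear molecule, 6 cuts → 7 fragments:
  771 − 0 = 771 bp
  1088 − 771 = 317 bp
  5432 − 1088 = 4344 bp
  6515 − 5432 = 1083 bp
  8026 − 6515 = 1511 bp
  8433 − 8026 = 407 bp
  9898 − 8433 = 1465 bp
Sorted largest to smallest: 4344, 1511, 1465, 1083, 771, 407, 317 bp.

4344, 1511, 1465, 1083, 771, 407, 317 bp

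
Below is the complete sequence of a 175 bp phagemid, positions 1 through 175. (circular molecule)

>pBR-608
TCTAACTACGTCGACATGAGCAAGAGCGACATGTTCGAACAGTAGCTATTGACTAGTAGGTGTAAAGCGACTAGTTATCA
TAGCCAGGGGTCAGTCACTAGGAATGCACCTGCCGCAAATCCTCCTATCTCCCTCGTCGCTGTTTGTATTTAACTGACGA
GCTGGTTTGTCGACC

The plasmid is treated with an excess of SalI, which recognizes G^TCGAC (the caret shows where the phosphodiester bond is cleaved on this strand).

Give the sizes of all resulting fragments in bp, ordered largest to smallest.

159, 16 bp

SalI sites (GTCGAC) start at positions 10, 169.
SalI cuts after the first base of each site, so after positions 10, 169.
Circular molecule, 2 cuts → 2 fragments:
  11–169 → 159 bp
  170–175 then 1–10 → 6 + 10 = 16 bp
Sorted largest to smallest: 159, 16 bp.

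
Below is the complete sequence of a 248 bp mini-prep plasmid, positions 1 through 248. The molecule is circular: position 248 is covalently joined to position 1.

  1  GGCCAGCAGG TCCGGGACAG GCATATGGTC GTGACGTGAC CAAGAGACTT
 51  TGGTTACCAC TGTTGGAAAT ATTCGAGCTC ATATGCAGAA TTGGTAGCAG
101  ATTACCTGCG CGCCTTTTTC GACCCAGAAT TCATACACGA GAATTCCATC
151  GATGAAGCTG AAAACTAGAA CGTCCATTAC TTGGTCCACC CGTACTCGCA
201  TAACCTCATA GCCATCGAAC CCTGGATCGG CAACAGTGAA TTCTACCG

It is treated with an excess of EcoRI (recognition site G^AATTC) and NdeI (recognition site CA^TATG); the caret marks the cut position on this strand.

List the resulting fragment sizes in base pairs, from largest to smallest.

EcoRI sites (GAATTC) start at positions 127, 141, 238.
EcoRI cuts after the first base of each site, so after positions 127, 141, 238.
NdeI sites (CATATG) start at positions 22, 80.
NdeI cuts after base 2 of each site, so after positions 23, 81.
Combined cut positions: 23, 81, 127, 141, 238.
Circular molecule, 5 cuts → 5 fragments:
  24–81 → 58 bp
  82–127 → 46 bp
  128–141 → 14 bp
  142–238 → 97 bp
  239–248 then 1–23 → 10 + 23 = 33 bp
Sorted largest to smallest: 97, 58, 46, 33, 14 bp.

97, 58, 46, 33, 14 bp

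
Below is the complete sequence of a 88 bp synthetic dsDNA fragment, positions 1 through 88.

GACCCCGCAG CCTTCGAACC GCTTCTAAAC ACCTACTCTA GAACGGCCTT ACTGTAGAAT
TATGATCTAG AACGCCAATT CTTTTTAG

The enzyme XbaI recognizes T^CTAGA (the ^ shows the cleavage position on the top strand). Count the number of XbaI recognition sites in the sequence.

TCTAGA occurs starting at positions 37, 66.
XbaI cuts at 2 sites.

2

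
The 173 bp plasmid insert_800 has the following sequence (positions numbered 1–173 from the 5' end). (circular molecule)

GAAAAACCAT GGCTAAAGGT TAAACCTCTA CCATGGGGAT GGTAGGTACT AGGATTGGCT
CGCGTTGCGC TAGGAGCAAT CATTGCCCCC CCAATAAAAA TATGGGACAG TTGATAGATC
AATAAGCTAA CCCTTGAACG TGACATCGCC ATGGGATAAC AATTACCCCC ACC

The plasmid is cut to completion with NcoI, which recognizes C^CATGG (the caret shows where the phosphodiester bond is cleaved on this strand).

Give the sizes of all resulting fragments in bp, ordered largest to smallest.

NcoI sites (CCATGG) start at positions 7, 31, 149.
NcoI cuts after the first base of each site, so after positions 7, 31, 149.
Circular molecule, 3 cuts → 3 fragments:
  8–31 → 24 bp
  32–149 → 118 bp
  150–173 then 1–7 → 24 + 7 = 31 bp
Sorted largest to smallest: 118, 31, 24 bp.

118, 31, 24 bp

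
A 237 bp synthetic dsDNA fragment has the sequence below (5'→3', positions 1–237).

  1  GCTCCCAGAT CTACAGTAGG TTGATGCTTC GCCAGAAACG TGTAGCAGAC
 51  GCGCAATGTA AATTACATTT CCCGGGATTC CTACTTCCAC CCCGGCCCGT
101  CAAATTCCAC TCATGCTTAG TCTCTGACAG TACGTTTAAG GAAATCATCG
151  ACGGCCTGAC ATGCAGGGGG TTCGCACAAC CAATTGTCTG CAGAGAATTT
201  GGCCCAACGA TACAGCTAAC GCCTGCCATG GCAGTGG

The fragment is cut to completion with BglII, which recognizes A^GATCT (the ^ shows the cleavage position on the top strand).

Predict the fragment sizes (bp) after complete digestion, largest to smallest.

The BglII site (AGATCT) starts at position 7.
BglII cuts after the first base of each site, so after position 7.
Linear molecule, 1 cut → 2 fragments:
  1–7 → 7 bp
  8–237 → 230 bp
Sorted largest to smallest: 230, 7 bp.

230, 7 bp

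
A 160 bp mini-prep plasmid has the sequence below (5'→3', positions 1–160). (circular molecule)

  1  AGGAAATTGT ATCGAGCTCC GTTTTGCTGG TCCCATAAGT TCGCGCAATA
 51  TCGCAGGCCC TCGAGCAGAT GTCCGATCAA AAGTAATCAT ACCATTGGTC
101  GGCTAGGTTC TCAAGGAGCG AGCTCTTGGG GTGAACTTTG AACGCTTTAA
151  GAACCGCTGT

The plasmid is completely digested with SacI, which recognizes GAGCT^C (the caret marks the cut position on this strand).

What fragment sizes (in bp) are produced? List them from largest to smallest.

SacI sites (GAGCTC) start at positions 14, 120.
SacI cuts after base 5 of each site (before the last base), so after positions 18, 124.
Circular molecule, 2 cuts → 2 fragments:
  19–124 → 106 bp
  125–160 then 1–18 → 36 + 18 = 54 bp
Sorted largest to smallest: 106, 54 bp.

106, 54 bp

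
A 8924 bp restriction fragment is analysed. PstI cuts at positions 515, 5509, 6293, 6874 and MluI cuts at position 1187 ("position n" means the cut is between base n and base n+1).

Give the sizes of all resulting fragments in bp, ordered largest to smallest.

Combined cut positions (sorted): 515, 1187, 5509, 6293, 6874.
Linear molecule, 5 cuts → 6 fragments:
  515 − 0 = 515 bp
  1187 − 515 = 672 bp
  5509 − 1187 = 4322 bp
  6293 − 5509 = 784 bp
  6874 − 6293 = 581 bp
  8924 − 6874 = 2050 bp
Sorted largest to smallest: 4322, 2050, 784, 672, 581, 515 bp.

4322, 2050, 784, 672, 581, 515 bp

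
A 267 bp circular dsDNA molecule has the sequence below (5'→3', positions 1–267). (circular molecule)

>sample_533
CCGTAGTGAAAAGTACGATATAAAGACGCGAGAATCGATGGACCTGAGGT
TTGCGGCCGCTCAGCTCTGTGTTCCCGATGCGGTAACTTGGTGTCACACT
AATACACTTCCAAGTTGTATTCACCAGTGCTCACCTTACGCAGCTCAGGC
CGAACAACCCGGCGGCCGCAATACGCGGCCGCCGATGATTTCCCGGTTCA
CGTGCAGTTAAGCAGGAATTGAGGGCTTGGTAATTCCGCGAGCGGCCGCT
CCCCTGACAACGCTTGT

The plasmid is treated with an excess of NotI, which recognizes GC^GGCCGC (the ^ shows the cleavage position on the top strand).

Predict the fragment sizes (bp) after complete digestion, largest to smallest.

NotI sites (GCGGCCGC) start at positions 53, 162, 175, 242.
NotI cuts after base 2 of each site, so after positions 54, 163, 176, 243.
Circular molecule, 4 cuts → 4 fragments:
  55–163 → 109 bp
  164–176 → 13 bp
  177–243 → 67 bp
  244–267 then 1–54 → 24 + 54 = 78 bp
Sorted largest to smallest: 109, 78, 67, 13 bp.

109, 78, 67, 13 bp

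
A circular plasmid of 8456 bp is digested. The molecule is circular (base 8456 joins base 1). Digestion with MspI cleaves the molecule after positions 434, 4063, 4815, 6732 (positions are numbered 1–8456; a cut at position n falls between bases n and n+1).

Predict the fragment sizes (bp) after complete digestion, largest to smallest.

3629, 2158, 1917, 752 bp

Circular molecule, 4 cuts → 4 fragments:
  4063 − 434 = 3629 bp
  4815 − 4063 = 752 bp
  6732 − 4815 = 1917 bp
  wrap: 8456 − 6732 + 434 = 2158 bp
Sorted largest to smallest: 3629, 2158, 1917, 752 bp.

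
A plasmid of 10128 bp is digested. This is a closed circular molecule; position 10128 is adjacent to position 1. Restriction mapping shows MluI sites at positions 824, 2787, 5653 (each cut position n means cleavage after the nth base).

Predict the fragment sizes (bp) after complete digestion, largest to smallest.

Circular molecule, 3 cuts → 3 fragments:
  2787 − 824 = 1963 bp
  5653 − 2787 = 2866 bp
  wrap: 10128 − 5653 + 824 = 5299 bp
Sorted largest to smallest: 5299, 2866, 1963 bp.

5299, 2866, 1963 bp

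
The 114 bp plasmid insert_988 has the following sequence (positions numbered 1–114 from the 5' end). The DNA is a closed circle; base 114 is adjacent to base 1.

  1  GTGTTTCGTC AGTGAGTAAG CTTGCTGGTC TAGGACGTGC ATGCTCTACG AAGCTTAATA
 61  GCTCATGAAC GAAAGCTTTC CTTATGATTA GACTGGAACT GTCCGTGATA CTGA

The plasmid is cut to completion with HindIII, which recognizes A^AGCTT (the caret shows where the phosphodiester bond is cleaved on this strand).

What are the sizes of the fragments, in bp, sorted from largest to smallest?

59, 33, 22 bp

HindIII sites (AAGCTT) start at positions 18, 51, 73.
HindIII cuts after the first base of each site, so after positions 18, 51, 73.
Circular molecule, 3 cuts → 3 fragments:
  19–51 → 33 bp
  52–73 → 22 bp
  74–114 then 1–18 → 41 + 18 = 59 bp
Sorted largest to smallest: 59, 33, 22 bp.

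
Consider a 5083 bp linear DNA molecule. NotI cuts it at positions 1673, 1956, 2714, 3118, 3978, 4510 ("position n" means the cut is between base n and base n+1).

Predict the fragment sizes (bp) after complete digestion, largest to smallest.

1673, 860, 758, 573, 532, 404, 283 bp

Linear molecule, 6 cuts → 7 fragments:
  1673 − 0 = 1673 bp
  1956 − 1673 = 283 bp
  2714 − 1956 = 758 bp
  3118 − 2714 = 404 bp
  3978 − 3118 = 860 bp
  4510 − 3978 = 532 bp
  5083 − 4510 = 573 bp
Sorted largest to smallest: 1673, 860, 758, 573, 532, 404, 283 bp.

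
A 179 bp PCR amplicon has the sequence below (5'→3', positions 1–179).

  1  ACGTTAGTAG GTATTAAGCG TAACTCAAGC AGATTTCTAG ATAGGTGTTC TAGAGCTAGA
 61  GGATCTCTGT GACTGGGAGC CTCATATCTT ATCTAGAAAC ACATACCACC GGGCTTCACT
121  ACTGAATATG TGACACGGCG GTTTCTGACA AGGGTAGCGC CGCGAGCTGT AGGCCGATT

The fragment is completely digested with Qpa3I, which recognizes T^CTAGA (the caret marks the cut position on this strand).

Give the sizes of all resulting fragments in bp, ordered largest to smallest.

Qpa3I sites (TCTAGA) start at positions 36, 49, 92.
Qpa3I cuts after the first base of each site, so after positions 36, 49, 92.
Linear molecule, 3 cuts → 4 fragments:
  1–36 → 36 bp
  37–49 → 13 bp
  50–92 → 43 bp
  93–179 → 87 bp
Sorted largest to smallest: 87, 43, 36, 13 bp.

87, 43, 36, 13 bp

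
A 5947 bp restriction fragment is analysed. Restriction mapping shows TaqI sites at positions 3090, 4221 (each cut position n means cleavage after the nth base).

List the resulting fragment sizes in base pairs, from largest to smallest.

Linear molecule, 2 cuts → 3 fragments:
  3090 − 0 = 3090 bp
  4221 − 3090 = 1131 bp
  5947 − 4221 = 1726 bp
Sorted largest to smallest: 3090, 1726, 1131 bp.

3090, 1726, 1131 bp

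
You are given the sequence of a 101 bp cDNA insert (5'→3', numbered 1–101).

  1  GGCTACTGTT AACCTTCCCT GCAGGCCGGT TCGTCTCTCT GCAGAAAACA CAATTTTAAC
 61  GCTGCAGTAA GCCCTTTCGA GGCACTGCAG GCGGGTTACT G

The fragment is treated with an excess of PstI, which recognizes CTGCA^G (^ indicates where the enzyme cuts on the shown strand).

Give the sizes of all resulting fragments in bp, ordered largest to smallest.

23, 23, 23, 20, 12 bp

PstI sites (CTGCAG) start at positions 19, 39, 62, 85.
PstI cuts after base 5 of each site (before the last base), so after positions 23, 43, 66, 89.
Linear molecule, 4 cuts → 5 fragments:
  1–23 → 23 bp
  24–43 → 20 bp
  44–66 → 23 bp
  67–89 → 23 bp
  90–101 → 12 bp
Sorted largest to smallest: 23, 23, 23, 20, 12 bp.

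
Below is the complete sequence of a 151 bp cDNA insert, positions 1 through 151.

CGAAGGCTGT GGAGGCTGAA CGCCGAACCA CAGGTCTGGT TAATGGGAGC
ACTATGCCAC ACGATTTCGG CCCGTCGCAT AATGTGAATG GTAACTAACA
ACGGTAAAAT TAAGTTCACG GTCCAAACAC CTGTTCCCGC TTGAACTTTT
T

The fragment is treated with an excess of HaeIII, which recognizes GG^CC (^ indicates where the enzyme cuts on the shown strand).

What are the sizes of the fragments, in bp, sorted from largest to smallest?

The HaeIII site (GGCC) starts at position 69.
HaeIII cuts after base 2 of each site, so after position 70.
Linear molecule, 1 cut → 2 fragments:
  1–70 → 70 bp
  71–151 → 81 bp
Sorted largest to smallest: 81, 70 bp.

81, 70 bp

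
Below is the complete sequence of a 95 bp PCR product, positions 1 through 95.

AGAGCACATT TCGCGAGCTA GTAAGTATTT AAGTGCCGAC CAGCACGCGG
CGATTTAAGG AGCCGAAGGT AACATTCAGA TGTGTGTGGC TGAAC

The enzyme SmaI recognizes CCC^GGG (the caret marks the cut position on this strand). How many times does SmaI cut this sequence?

0

No occurrence of CCCGGG is present in the sequence.
SmaI does not cut: 0 sites.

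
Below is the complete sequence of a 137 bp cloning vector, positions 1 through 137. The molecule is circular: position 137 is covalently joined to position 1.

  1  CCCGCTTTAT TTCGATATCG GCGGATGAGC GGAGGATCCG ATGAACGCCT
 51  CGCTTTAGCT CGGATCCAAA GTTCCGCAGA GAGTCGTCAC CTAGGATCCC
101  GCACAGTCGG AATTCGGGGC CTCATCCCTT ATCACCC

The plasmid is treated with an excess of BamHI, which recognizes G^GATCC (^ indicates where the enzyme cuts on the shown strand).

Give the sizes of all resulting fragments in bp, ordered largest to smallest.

BamHI sites (GGATCC) start at positions 34, 62, 94.
BamHI cuts after the first base of each site, so after positions 34, 62, 94.
Circular molecule, 3 cuts → 3 fragments:
  35–62 → 28 bp
  63–94 → 32 bp
  95–137 then 1–34 → 43 + 34 = 77 bp
Sorted largest to smallest: 77, 32, 28 bp.

77, 32, 28 bp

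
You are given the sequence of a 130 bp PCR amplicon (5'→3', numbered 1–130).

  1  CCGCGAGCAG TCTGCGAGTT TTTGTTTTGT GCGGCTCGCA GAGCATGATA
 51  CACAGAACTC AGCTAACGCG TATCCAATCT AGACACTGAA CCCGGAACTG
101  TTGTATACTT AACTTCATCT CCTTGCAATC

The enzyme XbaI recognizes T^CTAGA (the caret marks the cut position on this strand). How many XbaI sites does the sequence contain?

1

TCTAGA occurs starting at position 78.
XbaI cuts at 1 site.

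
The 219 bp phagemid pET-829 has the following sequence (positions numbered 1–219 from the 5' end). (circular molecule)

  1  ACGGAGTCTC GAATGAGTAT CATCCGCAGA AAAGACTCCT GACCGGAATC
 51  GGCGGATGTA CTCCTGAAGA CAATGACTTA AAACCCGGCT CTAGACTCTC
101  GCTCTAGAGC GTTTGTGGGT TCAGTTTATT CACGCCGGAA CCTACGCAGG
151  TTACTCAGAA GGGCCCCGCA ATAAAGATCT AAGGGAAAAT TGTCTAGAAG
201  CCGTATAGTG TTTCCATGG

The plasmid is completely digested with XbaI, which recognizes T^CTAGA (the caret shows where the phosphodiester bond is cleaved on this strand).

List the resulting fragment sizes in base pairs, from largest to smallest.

116, 90, 13 bp

XbaI sites (TCTAGA) start at positions 90, 103, 193.
XbaI cuts after the first base of each site, so after positions 90, 103, 193.
Circular molecule, 3 cuts → 3 fragments:
  91–103 → 13 bp
  104–193 → 90 bp
  194–219 then 1–90 → 26 + 90 = 116 bp
Sorted largest to smallest: 116, 90, 13 bp.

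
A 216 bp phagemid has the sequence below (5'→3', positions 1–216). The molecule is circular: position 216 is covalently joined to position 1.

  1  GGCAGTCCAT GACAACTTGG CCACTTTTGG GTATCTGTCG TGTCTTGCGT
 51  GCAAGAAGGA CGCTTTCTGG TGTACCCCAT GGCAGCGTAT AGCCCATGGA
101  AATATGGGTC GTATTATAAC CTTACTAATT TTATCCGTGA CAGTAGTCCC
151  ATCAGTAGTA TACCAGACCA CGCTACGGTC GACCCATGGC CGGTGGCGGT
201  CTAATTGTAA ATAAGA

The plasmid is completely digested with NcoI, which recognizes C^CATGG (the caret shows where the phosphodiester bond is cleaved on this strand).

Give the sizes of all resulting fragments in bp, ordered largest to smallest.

109, 90, 17 bp

NcoI sites (CCATGG) start at positions 77, 94, 184.
NcoI cuts after the first base of each site, so after positions 77, 94, 184.
Circular molecule, 3 cuts → 3 fragments:
  78–94 → 17 bp
  95–184 → 90 bp
  185–216 then 1–77 → 32 + 77 = 109 bp
Sorted largest to smallest: 109, 90, 17 bp.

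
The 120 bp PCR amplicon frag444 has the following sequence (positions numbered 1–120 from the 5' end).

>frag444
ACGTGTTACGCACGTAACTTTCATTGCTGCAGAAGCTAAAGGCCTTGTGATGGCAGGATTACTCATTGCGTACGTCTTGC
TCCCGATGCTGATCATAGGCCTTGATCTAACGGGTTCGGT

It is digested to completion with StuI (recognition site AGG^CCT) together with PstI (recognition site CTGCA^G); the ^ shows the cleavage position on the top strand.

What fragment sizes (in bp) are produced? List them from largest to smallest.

57, 31, 21, 11 bp

StuI sites (AGGCCT) start at positions 40, 97.
StuI cuts after base 3 of each site, so after positions 42, 99.
The PstI site (CTGCAG) starts at position 27.
PstI cuts after base 5 of each site (before the last base), so after position 31.
Combined cut positions: 31, 42, 99.
Linear molecule, 3 cuts → 4 fragments:
  1–31 → 31 bp
  32–42 → 11 bp
  43–99 → 57 bp
  100–120 → 21 bp
Sorted largest to smallest: 57, 31, 21, 11 bp.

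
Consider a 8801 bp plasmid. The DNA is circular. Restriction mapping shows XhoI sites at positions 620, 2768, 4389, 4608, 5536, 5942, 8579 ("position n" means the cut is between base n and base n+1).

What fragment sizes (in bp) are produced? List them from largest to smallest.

Circular molecule, 7 cuts → 7 fragments:
  2768 − 620 = 2148 bp
  4389 − 2768 = 1621 bp
  4608 − 4389 = 219 bp
  5536 − 4608 = 928 bp
  5942 − 5536 = 406 bp
  8579 − 5942 = 2637 bp
  wrap: 8801 − 8579 + 620 = 842 bp
Sorted largest to smallest: 2637, 2148, 1621, 928, 842, 406, 219 bp.

2637, 2148, 1621, 928, 842, 406, 219 bp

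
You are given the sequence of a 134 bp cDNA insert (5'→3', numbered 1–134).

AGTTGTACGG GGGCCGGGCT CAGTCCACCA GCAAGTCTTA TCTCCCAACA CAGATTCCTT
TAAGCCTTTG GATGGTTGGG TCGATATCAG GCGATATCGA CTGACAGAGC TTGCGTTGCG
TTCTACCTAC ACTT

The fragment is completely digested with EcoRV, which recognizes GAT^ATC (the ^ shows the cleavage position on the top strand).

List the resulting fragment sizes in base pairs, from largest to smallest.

EcoRV sites (GATATC) start at positions 83, 93.
EcoRV cuts after base 3 of each site, so after positions 85, 95.
Linear molecule, 2 cuts → 3 fragments:
  1–85 → 85 bp
  86–95 → 10 bp
  96–134 → 39 bp
Sorted largest to smallest: 85, 39, 10 bp.

85, 39, 10 bp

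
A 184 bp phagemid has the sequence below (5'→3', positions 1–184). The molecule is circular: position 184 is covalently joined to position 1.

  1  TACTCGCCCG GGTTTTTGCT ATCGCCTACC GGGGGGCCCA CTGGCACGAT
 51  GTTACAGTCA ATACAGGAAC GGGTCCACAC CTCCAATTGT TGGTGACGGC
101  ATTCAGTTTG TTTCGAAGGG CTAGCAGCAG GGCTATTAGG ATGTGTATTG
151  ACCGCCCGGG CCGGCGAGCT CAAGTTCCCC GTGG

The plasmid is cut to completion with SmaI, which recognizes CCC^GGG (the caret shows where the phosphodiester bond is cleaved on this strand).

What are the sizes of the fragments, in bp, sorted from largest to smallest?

SmaI sites (CCCGGG) start at positions 7, 155.
SmaI cuts after base 3 of each site, so after positions 9, 157.
Circular molecule, 2 cuts → 2 fragments:
  10–157 → 148 bp
  158–184 then 1–9 → 27 + 9 = 36 bp
Sorted largest to smallest: 148, 36 bp.

148, 36 bp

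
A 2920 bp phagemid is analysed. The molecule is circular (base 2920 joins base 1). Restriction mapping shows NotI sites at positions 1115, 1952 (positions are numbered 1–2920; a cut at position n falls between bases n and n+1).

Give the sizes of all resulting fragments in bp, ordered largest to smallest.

Circular molecule, 2 cuts → 2 fragments:
  1952 − 1115 = 837 bp
  wrap: 2920 − 1952 + 1115 = 2083 bp
Sorted largest to smallest: 2083, 837 bp.

2083, 837 bp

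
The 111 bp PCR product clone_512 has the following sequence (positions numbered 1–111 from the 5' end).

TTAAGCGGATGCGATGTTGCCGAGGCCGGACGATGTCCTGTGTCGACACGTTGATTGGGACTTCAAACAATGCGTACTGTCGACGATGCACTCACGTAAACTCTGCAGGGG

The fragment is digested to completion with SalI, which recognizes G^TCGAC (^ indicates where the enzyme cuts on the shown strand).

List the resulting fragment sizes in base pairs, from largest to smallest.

42, 37, 32 bp

SalI sites (GTCGAC) start at positions 42, 79.
SalI cuts after the first base of each site, so after positions 42, 79.
Linear molecule, 2 cuts → 3 fragments:
  1–42 → 42 bp
  43–79 → 37 bp
  80–111 → 32 bp
Sorted largest to smallest: 42, 37, 32 bp.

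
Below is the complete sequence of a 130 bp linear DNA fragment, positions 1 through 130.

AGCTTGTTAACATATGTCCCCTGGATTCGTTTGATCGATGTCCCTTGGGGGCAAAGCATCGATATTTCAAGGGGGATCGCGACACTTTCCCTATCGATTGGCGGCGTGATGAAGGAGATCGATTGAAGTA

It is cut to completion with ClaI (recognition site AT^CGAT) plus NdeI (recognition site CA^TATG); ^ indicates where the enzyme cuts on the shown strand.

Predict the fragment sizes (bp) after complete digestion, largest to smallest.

35, 25, 24, 23, 12, 11 bp

ClaI sites (ATCGAT) start at positions 34, 58, 93, 118.
ClaI cuts after base 2 of each site, so after positions 35, 59, 94, 119.
The NdeI site (CATATG) starts at position 11.
NdeI cuts after base 2 of each site, so after position 12.
Combined cut positions: 12, 35, 59, 94, 119.
Linear molecule, 5 cuts → 6 fragments:
  1–12 → 12 bp
  13–35 → 23 bp
  36–59 → 24 bp
  60–94 → 35 bp
  95–119 → 25 bp
  120–130 → 11 bp
Sorted largest to smallest: 35, 25, 24, 23, 12, 11 bp.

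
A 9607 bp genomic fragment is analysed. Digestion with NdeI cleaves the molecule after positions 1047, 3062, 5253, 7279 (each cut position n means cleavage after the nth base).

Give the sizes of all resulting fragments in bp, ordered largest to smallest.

2328, 2191, 2026, 2015, 1047 bp

Linear molecule, 4 cuts → 5 fragments:
  1047 − 0 = 1047 bp
  3062 − 1047 = 2015 bp
  5253 − 3062 = 2191 bp
  7279 − 5253 = 2026 bp
  9607 − 7279 = 2328 bp
Sorted largest to smallest: 2328, 2191, 2026, 2015, 1047 bp.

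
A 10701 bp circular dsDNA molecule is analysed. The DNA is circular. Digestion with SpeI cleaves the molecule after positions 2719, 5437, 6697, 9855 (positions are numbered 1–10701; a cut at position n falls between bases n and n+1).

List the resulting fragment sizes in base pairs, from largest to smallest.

3565, 3158, 2718, 1260 bp

Circular molecule, 4 cuts → 4 fragments:
  5437 − 2719 = 2718 bp
  6697 − 5437 = 1260 bp
  9855 − 6697 = 3158 bp
  wrap: 10701 − 9855 + 2719 = 3565 bp
Sorted largest to smallest: 3565, 3158, 2718, 1260 bp.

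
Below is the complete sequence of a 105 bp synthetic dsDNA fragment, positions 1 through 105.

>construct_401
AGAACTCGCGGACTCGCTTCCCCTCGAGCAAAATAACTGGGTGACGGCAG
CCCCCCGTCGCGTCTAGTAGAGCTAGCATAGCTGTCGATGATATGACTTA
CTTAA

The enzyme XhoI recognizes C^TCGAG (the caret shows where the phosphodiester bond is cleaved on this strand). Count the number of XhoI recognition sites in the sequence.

CTCGAG occurs starting at position 23.
XhoI cuts at 1 site.

1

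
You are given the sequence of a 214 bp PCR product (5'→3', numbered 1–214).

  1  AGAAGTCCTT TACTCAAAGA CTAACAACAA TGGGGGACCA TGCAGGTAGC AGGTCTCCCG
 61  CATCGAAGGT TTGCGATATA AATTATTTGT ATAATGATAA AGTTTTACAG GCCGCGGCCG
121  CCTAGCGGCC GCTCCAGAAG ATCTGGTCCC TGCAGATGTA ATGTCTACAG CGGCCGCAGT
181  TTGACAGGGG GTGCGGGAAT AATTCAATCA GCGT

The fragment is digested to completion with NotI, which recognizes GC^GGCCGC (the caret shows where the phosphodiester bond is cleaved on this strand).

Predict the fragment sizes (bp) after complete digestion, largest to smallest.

115, 45, 43, 11 bp

NotI sites (GCGGCCGC) start at positions 114, 125, 170.
NotI cuts after base 2 of each site, so after positions 115, 126, 171.
Linear molecule, 3 cuts → 4 fragments:
  1–115 → 115 bp
  116–126 → 11 bp
  127–171 → 45 bp
  172–214 → 43 bp
Sorted largest to smallest: 115, 45, 43, 11 bp.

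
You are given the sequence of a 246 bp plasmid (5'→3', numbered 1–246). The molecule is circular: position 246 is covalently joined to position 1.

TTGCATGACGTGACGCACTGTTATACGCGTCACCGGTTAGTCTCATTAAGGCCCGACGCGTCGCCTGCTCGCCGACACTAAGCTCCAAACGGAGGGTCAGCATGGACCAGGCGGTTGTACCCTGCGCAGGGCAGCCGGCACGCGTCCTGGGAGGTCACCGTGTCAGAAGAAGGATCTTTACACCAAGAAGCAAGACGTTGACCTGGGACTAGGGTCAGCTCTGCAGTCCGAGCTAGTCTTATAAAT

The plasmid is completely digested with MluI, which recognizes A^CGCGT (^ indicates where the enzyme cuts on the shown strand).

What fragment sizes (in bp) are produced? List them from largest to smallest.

MluI sites (ACGCGT) start at positions 25, 56, 140.
MluI cuts after the first base of each site, so after positions 25, 56, 140.
Circular molecule, 3 cuts → 3 fragments:
  26–56 → 31 bp
  57–140 → 84 bp
  141–246 then 1–25 → 106 + 25 = 131 bp
Sorted largest to smallest: 131, 84, 31 bp.

131, 84, 31 bp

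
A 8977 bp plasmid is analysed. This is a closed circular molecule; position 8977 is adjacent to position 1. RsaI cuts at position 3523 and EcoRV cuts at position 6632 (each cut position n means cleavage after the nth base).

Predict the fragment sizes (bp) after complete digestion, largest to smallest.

Combined cut positions (sorted): 3523, 6632.
Circular molecule, 2 cuts → 2 fragments:
  6632 − 3523 = 3109 bp
  wrap: 8977 − 6632 + 3523 = 5868 bp
Sorted largest to smallest: 5868, 3109 bp.

5868, 3109 bp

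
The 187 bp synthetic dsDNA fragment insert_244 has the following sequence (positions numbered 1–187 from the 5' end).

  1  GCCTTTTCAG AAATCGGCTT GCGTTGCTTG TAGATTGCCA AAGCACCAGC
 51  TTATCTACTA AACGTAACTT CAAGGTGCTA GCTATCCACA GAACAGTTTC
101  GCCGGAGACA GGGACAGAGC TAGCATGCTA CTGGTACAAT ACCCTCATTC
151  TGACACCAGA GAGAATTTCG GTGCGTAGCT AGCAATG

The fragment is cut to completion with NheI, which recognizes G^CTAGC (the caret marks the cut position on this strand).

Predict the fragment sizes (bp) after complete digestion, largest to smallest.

77, 59, 42, 9 bp

NheI sites (GCTAGC) start at positions 77, 119, 178.
NheI cuts after the first base of each site, so after positions 77, 119, 178.
Linear molecule, 3 cuts → 4 fragments:
  1–77 → 77 bp
  78–119 → 42 bp
  120–178 → 59 bp
  179–187 → 9 bp
Sorted largest to smallest: 77, 59, 42, 9 bp.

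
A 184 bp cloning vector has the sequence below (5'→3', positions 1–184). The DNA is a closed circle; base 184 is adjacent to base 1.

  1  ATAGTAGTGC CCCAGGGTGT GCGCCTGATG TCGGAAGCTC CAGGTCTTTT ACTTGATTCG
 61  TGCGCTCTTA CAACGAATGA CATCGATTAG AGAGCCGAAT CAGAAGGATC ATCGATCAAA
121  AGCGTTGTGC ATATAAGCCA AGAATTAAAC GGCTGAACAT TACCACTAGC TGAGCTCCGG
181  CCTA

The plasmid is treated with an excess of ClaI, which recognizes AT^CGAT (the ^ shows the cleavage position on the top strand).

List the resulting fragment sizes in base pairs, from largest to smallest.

155, 29 bp

ClaI sites (ATCGAT) start at positions 82, 111.
ClaI cuts after base 2 of each site, so after positions 83, 112.
Circular molecule, 2 cuts → 2 fragments:
  84–112 → 29 bp
  113–184 then 1–83 → 72 + 83 = 155 bp
Sorted largest to smallest: 155, 29 bp.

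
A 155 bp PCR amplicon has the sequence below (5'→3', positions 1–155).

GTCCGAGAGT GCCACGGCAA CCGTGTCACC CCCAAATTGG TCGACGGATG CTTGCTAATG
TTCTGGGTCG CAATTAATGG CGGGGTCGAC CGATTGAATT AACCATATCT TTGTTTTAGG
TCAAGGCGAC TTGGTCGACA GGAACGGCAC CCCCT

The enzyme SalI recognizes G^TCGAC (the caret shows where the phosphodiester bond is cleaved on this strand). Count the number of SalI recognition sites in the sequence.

GTCGAC occurs starting at positions 40, 85, 134.
SalI cuts at 3 sites.

3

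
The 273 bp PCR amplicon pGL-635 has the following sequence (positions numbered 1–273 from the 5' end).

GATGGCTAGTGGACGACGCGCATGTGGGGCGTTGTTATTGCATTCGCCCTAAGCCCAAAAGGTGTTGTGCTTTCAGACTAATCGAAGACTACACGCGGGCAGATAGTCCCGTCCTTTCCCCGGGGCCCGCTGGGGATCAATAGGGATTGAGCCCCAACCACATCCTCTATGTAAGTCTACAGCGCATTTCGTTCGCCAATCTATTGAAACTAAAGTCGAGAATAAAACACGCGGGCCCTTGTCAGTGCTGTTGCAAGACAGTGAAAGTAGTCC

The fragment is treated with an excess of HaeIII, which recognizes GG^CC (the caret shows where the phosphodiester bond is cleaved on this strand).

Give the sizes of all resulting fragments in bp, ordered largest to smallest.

HaeIII sites (GGCC) start at positions 124, 234.
HaeIII cuts after base 2 of each site, so after positions 125, 235.
Linear molecule, 2 cuts → 3 fragments:
  1–125 → 125 bp
  126–235 → 110 bp
  236–273 → 38 bp
Sorted largest to smallest: 125, 110, 38 bp.

125, 110, 38 bp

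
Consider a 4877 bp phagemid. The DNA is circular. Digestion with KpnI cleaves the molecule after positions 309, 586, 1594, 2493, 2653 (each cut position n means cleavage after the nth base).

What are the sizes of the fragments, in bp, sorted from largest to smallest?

Circular molecule, 5 cuts → 5 fragments:
  586 − 309 = 277 bp
  1594 − 586 = 1008 bp
  2493 − 1594 = 899 bp
  2653 − 2493 = 160 bp
  wrap: 4877 − 2653 + 309 = 2533 bp
Sorted largest to smallest: 2533, 1008, 899, 277, 160 bp.

2533, 1008, 899, 277, 160 bp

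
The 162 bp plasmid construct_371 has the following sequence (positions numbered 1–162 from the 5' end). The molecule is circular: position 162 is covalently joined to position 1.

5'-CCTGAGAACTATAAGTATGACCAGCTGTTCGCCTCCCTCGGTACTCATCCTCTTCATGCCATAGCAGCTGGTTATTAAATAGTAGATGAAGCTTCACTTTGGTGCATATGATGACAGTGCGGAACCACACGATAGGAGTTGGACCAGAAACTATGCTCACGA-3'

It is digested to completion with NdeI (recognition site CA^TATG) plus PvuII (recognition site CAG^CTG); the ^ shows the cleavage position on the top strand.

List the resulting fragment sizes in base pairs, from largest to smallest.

The NdeI site (CATATG) starts at position 105.
NdeI cuts after base 2 of each site, so after position 106.
PvuII sites (CAGCTG) start at positions 22, 65.
PvuII cuts after base 3 of each site, so after positions 24, 67.
Combined cut positions: 24, 67, 106.
Circular molecule, 3 cuts → 3 fragments:
  25–67 → 43 bp
  68–106 → 39 bp
  107–162 then 1–24 → 56 + 24 = 80 bp
Sorted largest to smallest: 80, 43, 39 bp.

80, 43, 39 bp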